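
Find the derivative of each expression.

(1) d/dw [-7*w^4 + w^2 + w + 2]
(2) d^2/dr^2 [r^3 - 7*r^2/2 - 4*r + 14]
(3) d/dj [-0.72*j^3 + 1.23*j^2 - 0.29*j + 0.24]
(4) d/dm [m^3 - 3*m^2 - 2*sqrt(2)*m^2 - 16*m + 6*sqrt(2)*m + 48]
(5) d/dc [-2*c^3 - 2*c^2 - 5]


(1) = -28*w^3 + 2*w + 1
(2) = 6*r - 7
(3) = -2.16*j^2 + 2.46*j - 0.29
(4) = 3*m^2 - 6*m - 4*sqrt(2)*m - 16 + 6*sqrt(2)
(5) = 2*c*(-3*c - 2)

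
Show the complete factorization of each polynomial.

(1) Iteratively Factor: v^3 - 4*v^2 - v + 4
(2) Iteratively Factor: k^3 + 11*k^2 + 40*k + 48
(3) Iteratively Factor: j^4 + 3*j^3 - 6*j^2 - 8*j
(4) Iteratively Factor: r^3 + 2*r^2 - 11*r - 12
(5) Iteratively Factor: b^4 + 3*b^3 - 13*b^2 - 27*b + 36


(1) = (v - 4)*(v^2 - 1) = (v - 4)*(v + 1)*(v - 1)
(2) = (k + 3)*(k^2 + 8*k + 16) = (k + 3)*(k + 4)*(k + 4)
(3) = (j)*(j^3 + 3*j^2 - 6*j - 8) = j*(j + 4)*(j^2 - j - 2) = j*(j + 1)*(j + 4)*(j - 2)
(4) = (r + 4)*(r^2 - 2*r - 3) = (r + 1)*(r + 4)*(r - 3)
(5) = (b + 4)*(b^3 - b^2 - 9*b + 9) = (b - 3)*(b + 4)*(b^2 + 2*b - 3) = (b - 3)*(b + 3)*(b + 4)*(b - 1)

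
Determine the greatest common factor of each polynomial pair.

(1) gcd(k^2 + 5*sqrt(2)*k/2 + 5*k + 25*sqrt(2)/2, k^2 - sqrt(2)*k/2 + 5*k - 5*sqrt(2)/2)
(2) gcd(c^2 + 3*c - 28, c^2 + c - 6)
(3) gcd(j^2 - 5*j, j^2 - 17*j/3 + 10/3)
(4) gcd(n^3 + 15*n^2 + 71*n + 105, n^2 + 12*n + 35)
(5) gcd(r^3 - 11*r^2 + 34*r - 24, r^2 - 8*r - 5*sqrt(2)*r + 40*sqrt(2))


(1) = gcd((k + 5)*(k + 5*sqrt(2)/2), (k + 5)*(k - sqrt(2)/2)) = k + 5
(2) = gcd((c - 4)*(c + 7), (c - 2)*(c + 3)) = 1
(3) = j - 5
(4) = gcd((n + 3)*(n + 5)*(n + 7), (n + 5)*(n + 7)) = n^2 + 12*n + 35
(5) = 1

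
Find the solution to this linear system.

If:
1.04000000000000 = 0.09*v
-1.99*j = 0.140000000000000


Then:
j = -0.07
v = 11.56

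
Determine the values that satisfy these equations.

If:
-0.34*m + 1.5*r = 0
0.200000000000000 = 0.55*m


Then:
m = 0.36
r = 0.08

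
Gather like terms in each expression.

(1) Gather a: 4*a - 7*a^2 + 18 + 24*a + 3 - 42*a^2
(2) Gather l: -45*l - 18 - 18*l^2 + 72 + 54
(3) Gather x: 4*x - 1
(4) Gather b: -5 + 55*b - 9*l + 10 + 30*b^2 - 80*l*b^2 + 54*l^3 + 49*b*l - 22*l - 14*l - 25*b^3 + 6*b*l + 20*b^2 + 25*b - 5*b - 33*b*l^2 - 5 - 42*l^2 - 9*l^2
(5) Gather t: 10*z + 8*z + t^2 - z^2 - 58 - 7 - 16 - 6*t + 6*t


(1) = -49*a^2 + 28*a + 21
(2) = -18*l^2 - 45*l + 108
(3) = 4*x - 1
(4) = -25*b^3 + b^2*(50 - 80*l) + b*(-33*l^2 + 55*l + 75) + 54*l^3 - 51*l^2 - 45*l
(5) = t^2 - z^2 + 18*z - 81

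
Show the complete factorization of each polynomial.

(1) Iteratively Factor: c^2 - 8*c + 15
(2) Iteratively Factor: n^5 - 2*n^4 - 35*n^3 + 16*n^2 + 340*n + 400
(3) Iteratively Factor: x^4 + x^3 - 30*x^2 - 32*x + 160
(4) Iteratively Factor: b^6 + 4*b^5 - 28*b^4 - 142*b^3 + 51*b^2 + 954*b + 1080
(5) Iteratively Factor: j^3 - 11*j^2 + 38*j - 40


(1) = (c - 5)*(c - 3)
(2) = (n - 5)*(n^4 + 3*n^3 - 20*n^2 - 84*n - 80) = (n - 5)^2*(n^3 + 8*n^2 + 20*n + 16) = (n - 5)^2*(n + 2)*(n^2 + 6*n + 8) = (n - 5)^2*(n + 2)^2*(n + 4)
(3) = (x - 2)*(x^3 + 3*x^2 - 24*x - 80) = (x - 2)*(x + 4)*(x^2 - x - 20) = (x - 2)*(x + 4)^2*(x - 5)
(4) = (b + 4)*(b^5 - 28*b^3 - 30*b^2 + 171*b + 270) = (b + 3)*(b + 4)*(b^4 - 3*b^3 - 19*b^2 + 27*b + 90) = (b - 5)*(b + 3)*(b + 4)*(b^3 + 2*b^2 - 9*b - 18) = (b - 5)*(b + 3)^2*(b + 4)*(b^2 - b - 6) = (b - 5)*(b - 3)*(b + 3)^2*(b + 4)*(b + 2)
(5) = (j - 4)*(j^2 - 7*j + 10) = (j - 4)*(j - 2)*(j - 5)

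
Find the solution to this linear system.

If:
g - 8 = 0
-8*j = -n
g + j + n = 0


Then:
g = 8
j = -8/9
n = -64/9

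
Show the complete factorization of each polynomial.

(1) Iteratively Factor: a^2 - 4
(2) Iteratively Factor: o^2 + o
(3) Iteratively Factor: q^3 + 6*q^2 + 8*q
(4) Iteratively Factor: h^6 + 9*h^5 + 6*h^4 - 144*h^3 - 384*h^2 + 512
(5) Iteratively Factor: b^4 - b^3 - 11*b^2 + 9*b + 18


(1) = (a - 2)*(a + 2)
(2) = (o + 1)*(o)
(3) = (q)*(q^2 + 6*q + 8) = q*(q + 2)*(q + 4)
(4) = (h + 4)*(h^5 + 5*h^4 - 14*h^3 - 88*h^2 - 32*h + 128) = (h - 4)*(h + 4)*(h^4 + 9*h^3 + 22*h^2 - 32) = (h - 4)*(h - 1)*(h + 4)*(h^3 + 10*h^2 + 32*h + 32) = (h - 4)*(h - 1)*(h + 4)^2*(h^2 + 6*h + 8) = (h - 4)*(h - 1)*(h + 4)^3*(h + 2)
(5) = (b - 3)*(b^3 + 2*b^2 - 5*b - 6) = (b - 3)*(b + 3)*(b^2 - b - 2) = (b - 3)*(b + 1)*(b + 3)*(b - 2)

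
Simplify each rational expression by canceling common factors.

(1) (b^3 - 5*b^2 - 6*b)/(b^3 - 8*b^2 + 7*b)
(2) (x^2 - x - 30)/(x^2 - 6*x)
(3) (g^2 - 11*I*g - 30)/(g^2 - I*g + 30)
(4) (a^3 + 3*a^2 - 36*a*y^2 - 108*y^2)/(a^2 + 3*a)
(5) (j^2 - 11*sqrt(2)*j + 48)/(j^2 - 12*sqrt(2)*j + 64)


(1) = (b^2 - 5*b - 6)/(b^2 - 8*b + 7)
(2) = (x + 5)/x
(3) = (g - 5*I)/(g + 5*I)
(4) = (a^2 - 36*y^2)/a
(5) = (j - 3*sqrt(2))/(j - 4*sqrt(2))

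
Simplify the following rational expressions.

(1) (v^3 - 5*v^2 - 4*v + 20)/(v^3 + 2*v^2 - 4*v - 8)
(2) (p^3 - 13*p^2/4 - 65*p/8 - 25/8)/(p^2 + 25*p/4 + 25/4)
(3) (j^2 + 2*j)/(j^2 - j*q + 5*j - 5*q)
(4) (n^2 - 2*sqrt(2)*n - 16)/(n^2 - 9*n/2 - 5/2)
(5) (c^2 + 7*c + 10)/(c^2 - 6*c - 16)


(1) = (v - 5)/(v + 2)
(2) = (2*p^2 - 9*p - 5)/(2*p + 10)
(3) = (-j^2 - 2*j)/(-j^2 + j*q - 5*j + 5*q)
(4) = (2*n^2 - 4*sqrt(2)*n - 32)/(2*n^2 - 9*n - 5)
(5) = (c + 5)/(c - 8)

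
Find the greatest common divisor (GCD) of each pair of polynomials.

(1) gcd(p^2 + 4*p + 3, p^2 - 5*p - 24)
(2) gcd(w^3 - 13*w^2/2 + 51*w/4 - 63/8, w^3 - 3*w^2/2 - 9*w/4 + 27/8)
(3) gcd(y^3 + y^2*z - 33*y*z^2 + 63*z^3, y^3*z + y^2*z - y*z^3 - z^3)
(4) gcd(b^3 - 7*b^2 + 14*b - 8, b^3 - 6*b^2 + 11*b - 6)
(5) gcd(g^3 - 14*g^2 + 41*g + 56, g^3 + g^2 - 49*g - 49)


(1) = p + 3
(2) = gcd((w - 7/2)*(w - 3/2)^2, (w - 3/2)^2*(w + 3/2)) = w^2 - 3*w + 9/4
(3) = gcd((y - 3*z)^2*(y + 7*z), (y - z)*(y + z)*(y*z + z)) = 1
(4) = b^2 - 3*b + 2
(5) = gcd((g - 8)*(g - 7)*(g + 1), (g - 7)*(g + 1)*(g + 7)) = g^2 - 6*g - 7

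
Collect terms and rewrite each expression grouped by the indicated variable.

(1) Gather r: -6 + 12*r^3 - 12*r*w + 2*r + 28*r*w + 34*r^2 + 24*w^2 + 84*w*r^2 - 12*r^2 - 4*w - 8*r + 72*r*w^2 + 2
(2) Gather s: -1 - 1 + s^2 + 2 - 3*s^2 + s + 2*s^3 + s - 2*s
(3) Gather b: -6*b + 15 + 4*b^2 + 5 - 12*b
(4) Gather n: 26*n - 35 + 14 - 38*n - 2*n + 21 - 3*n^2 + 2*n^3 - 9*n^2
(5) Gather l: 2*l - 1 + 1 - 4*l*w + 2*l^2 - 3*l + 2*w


(1) = 12*r^3 + r^2*(84*w + 22) + r*(72*w^2 + 16*w - 6) + 24*w^2 - 4*w - 4
(2) = 2*s^3 - 2*s^2
(3) = 4*b^2 - 18*b + 20
(4) = 2*n^3 - 12*n^2 - 14*n
(5) = 2*l^2 + l*(-4*w - 1) + 2*w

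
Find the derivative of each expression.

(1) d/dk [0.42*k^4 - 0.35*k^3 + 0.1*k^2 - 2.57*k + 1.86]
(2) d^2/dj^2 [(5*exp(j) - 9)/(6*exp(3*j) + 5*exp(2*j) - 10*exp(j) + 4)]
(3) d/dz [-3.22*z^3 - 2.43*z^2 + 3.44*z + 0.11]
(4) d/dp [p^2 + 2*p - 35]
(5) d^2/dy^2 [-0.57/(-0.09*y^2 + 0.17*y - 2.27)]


(1) = 1.68*k^3 - 1.05*k^2 + 0.2*k - 2.57
(2) = (720*exp(6*j) - 2466*exp(5*j) - 1645*exp(4*j) - 1130*exp(3*j) + 2694*exp(2*j) + 20*exp(j) - 280)*exp(j)/(216*exp(9*j) + 540*exp(8*j) - 630*exp(7*j) - 1243*exp(6*j) + 1770*exp(5*j) + 360*exp(4*j) - 1912*exp(3*j) + 1440*exp(2*j) - 480*exp(j) + 64)
(3) = -9.66*z^2 - 4.86*z + 3.44
(4) = 2*p + 2
(5) = (-0.009234*y^2 + 0.017442*y + 0.57*(0.18*y - 0.17)*(0.36*y - 0.34) - 0.232902)/(0.09*y^2 - 0.17*y + 2.27)^3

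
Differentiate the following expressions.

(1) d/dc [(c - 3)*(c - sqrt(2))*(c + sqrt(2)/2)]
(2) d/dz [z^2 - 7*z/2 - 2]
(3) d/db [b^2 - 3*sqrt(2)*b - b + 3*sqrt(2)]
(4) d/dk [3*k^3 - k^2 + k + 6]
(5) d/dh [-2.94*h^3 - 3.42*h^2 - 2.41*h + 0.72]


(1) = 3*c^2 - 6*c - sqrt(2)*c - 1 + 3*sqrt(2)/2
(2) = 2*z - 7/2
(3) = 2*b - 3*sqrt(2) - 1
(4) = 9*k^2 - 2*k + 1
(5) = -8.82*h^2 - 6.84*h - 2.41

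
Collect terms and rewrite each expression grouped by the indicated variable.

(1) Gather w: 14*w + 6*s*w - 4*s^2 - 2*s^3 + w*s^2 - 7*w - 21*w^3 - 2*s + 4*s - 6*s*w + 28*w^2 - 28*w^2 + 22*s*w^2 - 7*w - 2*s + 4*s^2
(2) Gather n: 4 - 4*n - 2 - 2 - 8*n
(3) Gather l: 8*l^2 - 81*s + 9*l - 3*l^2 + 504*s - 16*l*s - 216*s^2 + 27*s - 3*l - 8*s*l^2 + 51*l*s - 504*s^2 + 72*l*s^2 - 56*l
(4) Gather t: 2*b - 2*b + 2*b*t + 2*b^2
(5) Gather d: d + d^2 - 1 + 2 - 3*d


(1) = -2*s^3 + s^2*w + 22*s*w^2 - 21*w^3
(2) = -12*n
(3) = l^2*(5 - 8*s) + l*(72*s^2 + 35*s - 50) - 720*s^2 + 450*s
(4) = 2*b^2 + 2*b*t
(5) = d^2 - 2*d + 1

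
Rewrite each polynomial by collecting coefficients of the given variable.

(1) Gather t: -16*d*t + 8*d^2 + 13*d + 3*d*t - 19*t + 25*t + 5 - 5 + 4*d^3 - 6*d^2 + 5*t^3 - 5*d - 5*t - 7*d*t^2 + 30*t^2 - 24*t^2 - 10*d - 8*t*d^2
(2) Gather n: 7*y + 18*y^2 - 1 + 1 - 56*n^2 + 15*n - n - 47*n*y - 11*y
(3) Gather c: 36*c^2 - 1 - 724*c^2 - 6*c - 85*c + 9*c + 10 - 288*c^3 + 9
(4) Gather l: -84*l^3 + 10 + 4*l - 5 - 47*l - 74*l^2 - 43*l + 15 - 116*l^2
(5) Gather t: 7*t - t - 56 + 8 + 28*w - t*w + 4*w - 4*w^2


(1) = 4*d^3 + 2*d^2 - 2*d + 5*t^3 + t^2*(6 - 7*d) + t*(-8*d^2 - 13*d + 1)
(2) = -56*n^2 + n*(14 - 47*y) + 18*y^2 - 4*y
(3) = -288*c^3 - 688*c^2 - 82*c + 18
(4) = -84*l^3 - 190*l^2 - 86*l + 20
(5) = t*(6 - w) - 4*w^2 + 32*w - 48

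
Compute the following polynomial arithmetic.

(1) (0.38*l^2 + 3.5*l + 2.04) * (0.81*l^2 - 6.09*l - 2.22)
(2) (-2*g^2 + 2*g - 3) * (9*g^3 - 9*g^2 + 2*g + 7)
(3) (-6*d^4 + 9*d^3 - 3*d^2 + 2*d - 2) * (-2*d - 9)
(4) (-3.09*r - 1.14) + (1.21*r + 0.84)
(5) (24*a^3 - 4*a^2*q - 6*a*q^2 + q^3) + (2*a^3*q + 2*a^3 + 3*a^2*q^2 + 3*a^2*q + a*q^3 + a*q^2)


(1) = 0.3078*l^4 + 0.5208*l^3 - 20.5062*l^2 - 20.1936*l - 4.5288
(2) = -18*g^5 + 36*g^4 - 49*g^3 + 17*g^2 + 8*g - 21
(3) = 12*d^5 + 36*d^4 - 75*d^3 + 23*d^2 - 14*d + 18
(4) = -1.88*r - 0.3
(5) = 2*a^3*q + 26*a^3 + 3*a^2*q^2 - a^2*q + a*q^3 - 5*a*q^2 + q^3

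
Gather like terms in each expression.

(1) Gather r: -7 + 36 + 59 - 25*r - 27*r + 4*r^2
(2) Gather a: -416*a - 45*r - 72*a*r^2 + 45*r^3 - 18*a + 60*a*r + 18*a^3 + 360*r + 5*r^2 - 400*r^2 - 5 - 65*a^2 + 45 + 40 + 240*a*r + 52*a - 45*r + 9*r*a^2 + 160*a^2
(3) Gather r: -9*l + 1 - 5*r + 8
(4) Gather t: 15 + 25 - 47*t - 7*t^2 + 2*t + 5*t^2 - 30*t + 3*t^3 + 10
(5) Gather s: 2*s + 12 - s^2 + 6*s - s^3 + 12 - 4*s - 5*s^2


(1) = 4*r^2 - 52*r + 88
(2) = 18*a^3 + a^2*(9*r + 95) + a*(-72*r^2 + 300*r - 382) + 45*r^3 - 395*r^2 + 270*r + 80
(3) = -9*l - 5*r + 9
(4) = 3*t^3 - 2*t^2 - 75*t + 50
(5) = -s^3 - 6*s^2 + 4*s + 24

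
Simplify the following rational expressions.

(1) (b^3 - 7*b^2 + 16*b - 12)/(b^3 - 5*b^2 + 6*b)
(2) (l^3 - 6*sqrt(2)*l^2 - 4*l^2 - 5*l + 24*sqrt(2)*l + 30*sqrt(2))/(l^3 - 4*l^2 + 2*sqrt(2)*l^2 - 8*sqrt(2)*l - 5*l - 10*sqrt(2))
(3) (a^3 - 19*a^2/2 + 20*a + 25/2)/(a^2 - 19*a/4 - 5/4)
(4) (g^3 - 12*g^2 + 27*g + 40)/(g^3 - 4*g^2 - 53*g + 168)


(1) = (b - 2)/b
(2) = (l - 6*sqrt(2))/(l + 2*sqrt(2))
(3) = (4*a^2 - 18*a - 10)/(4*a + 1)
(4) = (g^2 - 4*g - 5)/(g^2 + 4*g - 21)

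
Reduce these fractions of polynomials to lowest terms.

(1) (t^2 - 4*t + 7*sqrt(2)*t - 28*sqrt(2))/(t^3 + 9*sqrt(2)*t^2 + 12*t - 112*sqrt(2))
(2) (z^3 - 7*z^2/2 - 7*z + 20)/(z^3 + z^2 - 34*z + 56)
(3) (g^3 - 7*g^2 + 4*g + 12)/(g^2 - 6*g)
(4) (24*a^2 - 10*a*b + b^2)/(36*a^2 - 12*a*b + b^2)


(1) = (t - 4)/(t^2 + 2*sqrt(2)*t - 16)
(2) = (2*z + 5)/(2*z + 14)
(3) = (g^2 - g - 2)/g
(4) = (4*a - b)/(6*a - b)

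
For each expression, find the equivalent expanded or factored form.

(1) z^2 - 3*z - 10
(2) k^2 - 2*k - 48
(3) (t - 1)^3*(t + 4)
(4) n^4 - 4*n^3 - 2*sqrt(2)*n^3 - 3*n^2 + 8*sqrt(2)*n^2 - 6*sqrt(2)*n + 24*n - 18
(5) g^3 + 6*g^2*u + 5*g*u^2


(1) = (z - 5)*(z + 2)
(2) = (k - 8)*(k + 6)
(3) = t^4 + t^3 - 9*t^2 + 11*t - 4
(4) = (n - 3)*(n - 1)*(n - 3*sqrt(2))*(n + sqrt(2))
(5) = g*(g + u)*(g + 5*u)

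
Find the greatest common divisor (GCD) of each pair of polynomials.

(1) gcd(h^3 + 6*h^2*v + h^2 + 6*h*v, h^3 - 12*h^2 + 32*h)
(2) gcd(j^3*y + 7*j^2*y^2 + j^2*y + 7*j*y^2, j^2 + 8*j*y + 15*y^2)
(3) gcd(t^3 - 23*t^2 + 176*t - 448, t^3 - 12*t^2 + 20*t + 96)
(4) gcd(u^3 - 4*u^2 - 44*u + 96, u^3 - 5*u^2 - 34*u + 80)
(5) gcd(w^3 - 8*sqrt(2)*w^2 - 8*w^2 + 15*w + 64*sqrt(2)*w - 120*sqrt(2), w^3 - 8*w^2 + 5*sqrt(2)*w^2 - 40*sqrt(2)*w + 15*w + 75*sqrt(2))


(1) = h
(2) = 1
(3) = gcd((t - 8)^2*(t - 7), (t - 8)*(t - 6)*(t + 2)) = t - 8
(4) = gcd((u - 8)*(u - 2)*(u + 6), (u - 8)*(u - 2)*(u + 5)) = u^2 - 10*u + 16
(5) = gcd((w - 5)*(w - 3)*(w - 8*sqrt(2)), (w - 5)*(w - 3)*(w + 5*sqrt(2))) = w^2 - 8*w + 15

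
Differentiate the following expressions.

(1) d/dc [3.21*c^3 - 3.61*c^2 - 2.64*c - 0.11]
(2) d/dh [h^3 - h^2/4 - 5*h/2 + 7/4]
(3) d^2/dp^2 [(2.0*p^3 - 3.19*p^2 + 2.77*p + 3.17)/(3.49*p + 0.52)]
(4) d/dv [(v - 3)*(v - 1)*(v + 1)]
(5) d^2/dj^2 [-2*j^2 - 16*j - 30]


(1) = 9.63*c^2 - 7.22*c - 2.64
(2) = 3*h^2 - h/2 - 5/2
(3) = (48.7204*p^3 + 21.7776*p^2 + 3.2448*p + 65.44269)/(42.508549*p^3 + 19.000956*p^2 + 2.831088*p + 0.140608)
(4) = 3*v^2 - 6*v - 1
(5) = -4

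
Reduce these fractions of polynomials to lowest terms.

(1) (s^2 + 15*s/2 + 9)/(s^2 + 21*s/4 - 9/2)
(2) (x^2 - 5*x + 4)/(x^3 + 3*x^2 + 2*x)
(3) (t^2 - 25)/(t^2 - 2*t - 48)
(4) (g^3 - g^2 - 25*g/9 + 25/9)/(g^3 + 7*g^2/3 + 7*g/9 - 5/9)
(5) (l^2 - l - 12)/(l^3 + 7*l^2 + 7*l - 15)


(1) = (4*s + 6)/(4*s - 3)
(2) = (x^2 - 5*x + 4)/(x^3 + 3*x^2 + 2*x)
(3) = (t^2 - 25)/(t^2 - 2*t - 48)
(4) = (3*g^2 - 8*g + 5)/(3*g^2 + 2*g - 1)
(5) = (l - 4)/(l^2 + 4*l - 5)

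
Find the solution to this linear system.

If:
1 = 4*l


Then:
l = 1/4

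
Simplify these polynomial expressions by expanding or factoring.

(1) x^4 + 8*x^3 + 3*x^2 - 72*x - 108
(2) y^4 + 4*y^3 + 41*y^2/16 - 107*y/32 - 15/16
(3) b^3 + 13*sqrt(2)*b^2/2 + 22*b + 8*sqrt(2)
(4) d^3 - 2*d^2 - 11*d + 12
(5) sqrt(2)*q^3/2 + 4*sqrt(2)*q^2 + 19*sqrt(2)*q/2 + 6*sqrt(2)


(1) = (x - 3)*(x + 2)*(x + 3)*(x + 6)
(2) = (y - 3/4)*(y + 1/4)*(y + 2)*(y + 5/2)
(3) = (b + sqrt(2)/2)*(b + 2*sqrt(2))*(b + 4*sqrt(2))
(4) = (d - 4)*(d - 1)*(d + 3)
(5) = (q + 3)*(q + 4)*(sqrt(2)*q/2 + sqrt(2)/2)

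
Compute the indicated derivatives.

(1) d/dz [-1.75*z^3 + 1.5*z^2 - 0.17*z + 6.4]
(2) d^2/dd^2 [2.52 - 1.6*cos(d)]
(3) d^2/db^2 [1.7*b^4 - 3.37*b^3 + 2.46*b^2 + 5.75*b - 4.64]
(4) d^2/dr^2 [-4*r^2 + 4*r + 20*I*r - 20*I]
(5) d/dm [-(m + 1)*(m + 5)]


(1) = -5.25*z^2 + 3.0*z - 0.17
(2) = 1.6*cos(d)
(3) = 20.4*b^2 - 20.22*b + 4.92
(4) = -8
(5) = -2*m - 6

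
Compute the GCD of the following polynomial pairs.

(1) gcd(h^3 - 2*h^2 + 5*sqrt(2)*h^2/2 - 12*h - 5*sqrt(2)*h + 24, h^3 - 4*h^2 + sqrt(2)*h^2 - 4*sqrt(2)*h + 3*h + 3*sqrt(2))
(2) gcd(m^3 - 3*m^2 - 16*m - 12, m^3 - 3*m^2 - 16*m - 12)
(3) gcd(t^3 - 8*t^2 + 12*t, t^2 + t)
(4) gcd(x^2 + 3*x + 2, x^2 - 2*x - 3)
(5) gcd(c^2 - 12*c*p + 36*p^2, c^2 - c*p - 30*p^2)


(1) = 1
(2) = m^3 - 3*m^2 - 16*m - 12
(3) = gcd(t*(t - 6)*(t - 2), t*(t + 1)) = t
(4) = gcd((x + 1)*(x + 2), (x - 3)*(x + 1)) = x + 1
(5) = -c + 6*p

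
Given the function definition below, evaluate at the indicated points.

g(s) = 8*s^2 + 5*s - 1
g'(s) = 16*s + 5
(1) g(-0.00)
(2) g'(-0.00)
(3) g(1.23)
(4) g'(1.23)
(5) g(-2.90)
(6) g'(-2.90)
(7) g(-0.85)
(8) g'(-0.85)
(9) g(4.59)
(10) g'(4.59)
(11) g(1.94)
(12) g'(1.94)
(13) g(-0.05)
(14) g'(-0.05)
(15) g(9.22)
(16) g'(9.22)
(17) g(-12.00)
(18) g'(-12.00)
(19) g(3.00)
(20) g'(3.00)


(1) = -1.00
(2) = 5.00
(3) = 17.25
(4) = 24.68
(5) = 51.78
(6) = -41.40
(7) = 0.53
(8) = -8.60
(9) = 190.49
(10) = 78.44
(11) = 38.81
(12) = 36.04
(13) = -1.23
(14) = 4.20
(15) = 725.17
(16) = 152.52
(17) = 1091.00
(18) = -187.00
(19) = 86.00
(20) = 53.00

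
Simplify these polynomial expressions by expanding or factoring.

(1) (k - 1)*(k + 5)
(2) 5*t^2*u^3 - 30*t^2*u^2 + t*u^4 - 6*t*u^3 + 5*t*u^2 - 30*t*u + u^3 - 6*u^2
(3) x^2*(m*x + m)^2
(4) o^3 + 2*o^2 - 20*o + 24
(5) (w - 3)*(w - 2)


(1) = k^2 + 4*k - 5
(2) = u*(5*t + u)*(u - 6)*(t*u + 1)
(3) = m^2*x^4 + 2*m^2*x^3 + m^2*x^2
(4) = (o - 2)^2*(o + 6)
(5) = w^2 - 5*w + 6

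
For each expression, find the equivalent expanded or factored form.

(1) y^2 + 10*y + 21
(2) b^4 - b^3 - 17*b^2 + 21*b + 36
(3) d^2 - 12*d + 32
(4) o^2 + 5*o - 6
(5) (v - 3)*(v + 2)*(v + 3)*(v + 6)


(1) = (y + 3)*(y + 7)
(2) = (b - 3)^2*(b + 1)*(b + 4)
(3) = (d - 8)*(d - 4)
(4) = (o - 1)*(o + 6)
(5) = v^4 + 8*v^3 + 3*v^2 - 72*v - 108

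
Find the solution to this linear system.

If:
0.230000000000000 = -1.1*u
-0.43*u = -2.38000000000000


Then:
No Solution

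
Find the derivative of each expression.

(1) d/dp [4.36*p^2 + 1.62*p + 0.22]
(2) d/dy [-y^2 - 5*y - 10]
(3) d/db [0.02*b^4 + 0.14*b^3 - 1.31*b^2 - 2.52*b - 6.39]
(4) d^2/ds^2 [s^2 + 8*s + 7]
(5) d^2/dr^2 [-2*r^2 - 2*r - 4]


(1) = 8.72*p + 1.62
(2) = -2*y - 5
(3) = 0.08*b^3 + 0.42*b^2 - 2.62*b - 2.52
(4) = 2
(5) = -4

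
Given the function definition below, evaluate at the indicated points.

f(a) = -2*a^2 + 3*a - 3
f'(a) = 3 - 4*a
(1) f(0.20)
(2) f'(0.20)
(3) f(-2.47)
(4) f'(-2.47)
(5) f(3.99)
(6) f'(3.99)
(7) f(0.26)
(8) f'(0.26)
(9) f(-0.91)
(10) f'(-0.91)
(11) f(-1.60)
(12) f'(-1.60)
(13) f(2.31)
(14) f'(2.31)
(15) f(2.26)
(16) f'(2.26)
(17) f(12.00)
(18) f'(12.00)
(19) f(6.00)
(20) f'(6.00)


(1) = -2.48
(2) = 2.20
(3) = -22.61
(4) = 12.88
(5) = -22.87
(6) = -12.96
(7) = -2.36
(8) = 1.96
(9) = -7.39
(10) = 6.64
(11) = -12.92
(12) = 9.40
(13) = -6.74
(14) = -6.24
(15) = -6.44
(16) = -6.04
(17) = -255.00
(18) = -45.00
(19) = -57.00
(20) = -21.00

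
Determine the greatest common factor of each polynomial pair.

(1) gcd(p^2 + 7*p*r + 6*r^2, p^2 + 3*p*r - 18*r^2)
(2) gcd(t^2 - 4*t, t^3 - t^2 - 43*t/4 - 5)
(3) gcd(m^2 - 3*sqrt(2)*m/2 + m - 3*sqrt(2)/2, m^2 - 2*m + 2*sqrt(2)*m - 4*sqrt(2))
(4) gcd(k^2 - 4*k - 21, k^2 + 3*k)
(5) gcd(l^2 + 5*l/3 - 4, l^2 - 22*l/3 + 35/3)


(1) = p + 6*r
(2) = t - 4
(3) = gcd((m + 1)*(m - 3*sqrt(2)/2), (m - 2)*(m + 2*sqrt(2))) = 1
(4) = gcd((k - 7)*(k + 3), k*(k + 3)) = k + 3
(5) = 1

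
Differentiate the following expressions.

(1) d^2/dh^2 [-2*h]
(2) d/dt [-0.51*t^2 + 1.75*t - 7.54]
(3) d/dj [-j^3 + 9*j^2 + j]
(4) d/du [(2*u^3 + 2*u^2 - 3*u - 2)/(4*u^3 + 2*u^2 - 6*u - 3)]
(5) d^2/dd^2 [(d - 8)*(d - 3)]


(1) = 0
(2) = 1.75 - 1.02*t
(3) = -3*j^2 + 18*j + 1
(4) = (-4*u^4 - 4*u - 3)/(16*u^6 + 16*u^5 - 44*u^4 - 48*u^3 + 24*u^2 + 36*u + 9)
(5) = 2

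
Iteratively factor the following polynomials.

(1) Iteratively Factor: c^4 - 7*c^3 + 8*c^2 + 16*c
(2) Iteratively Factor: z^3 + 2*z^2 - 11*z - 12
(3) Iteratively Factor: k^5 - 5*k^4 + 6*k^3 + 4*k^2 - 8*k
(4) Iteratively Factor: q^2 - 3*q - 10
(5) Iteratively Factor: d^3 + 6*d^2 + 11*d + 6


(1) = (c)*(c^3 - 7*c^2 + 8*c + 16) = c*(c + 1)*(c^2 - 8*c + 16) = c*(c - 4)*(c + 1)*(c - 4)
(2) = (z + 4)*(z^2 - 2*z - 3) = (z + 1)*(z + 4)*(z - 3)
(3) = (k - 2)*(k^4 - 3*k^3 + 4*k) = (k - 2)^2*(k^3 - k^2 - 2*k) = (k - 2)^2*(k + 1)*(k^2 - 2*k) = k*(k - 2)^2*(k + 1)*(k - 2)
(4) = (q - 5)*(q + 2)
(5) = (d + 2)*(d^2 + 4*d + 3) = (d + 1)*(d + 2)*(d + 3)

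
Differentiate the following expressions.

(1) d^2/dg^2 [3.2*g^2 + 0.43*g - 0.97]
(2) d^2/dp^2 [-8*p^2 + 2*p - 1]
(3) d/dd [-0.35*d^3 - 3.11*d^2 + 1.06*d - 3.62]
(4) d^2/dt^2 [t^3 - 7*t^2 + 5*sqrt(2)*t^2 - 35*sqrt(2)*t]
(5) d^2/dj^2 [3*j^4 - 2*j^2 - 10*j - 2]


(1) = 6.40000000000000
(2) = -16
(3) = -1.05*d^2 - 6.22*d + 1.06
(4) = 6*t - 14 + 10*sqrt(2)
(5) = 36*j^2 - 4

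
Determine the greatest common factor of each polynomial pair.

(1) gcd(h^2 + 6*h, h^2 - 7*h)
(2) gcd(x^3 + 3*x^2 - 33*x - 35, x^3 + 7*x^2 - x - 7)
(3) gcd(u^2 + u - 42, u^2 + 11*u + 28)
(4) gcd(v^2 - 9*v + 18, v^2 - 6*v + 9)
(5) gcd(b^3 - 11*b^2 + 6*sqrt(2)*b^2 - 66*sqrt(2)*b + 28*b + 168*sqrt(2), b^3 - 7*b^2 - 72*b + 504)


(1) = h
(2) = x^2 + 8*x + 7
(3) = gcd((u - 6)*(u + 7), (u + 4)*(u + 7)) = u + 7
(4) = v - 3
(5) = gcd((b - 7)*(b - 4)*(b + 6*sqrt(2)), (b - 7)*(b - 6*sqrt(2))*(b + 6*sqrt(2))) = b^2 + b*(-7 + 6*sqrt(2)) - 42*sqrt(2)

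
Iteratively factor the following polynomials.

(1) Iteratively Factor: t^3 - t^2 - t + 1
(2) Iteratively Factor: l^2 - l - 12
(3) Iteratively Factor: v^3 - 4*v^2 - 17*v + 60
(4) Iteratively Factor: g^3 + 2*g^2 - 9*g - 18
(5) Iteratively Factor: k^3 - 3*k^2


(1) = (t - 1)*(t^2 - 1) = (t - 1)*(t + 1)*(t - 1)
(2) = (l + 3)*(l - 4)
(3) = (v + 4)*(v^2 - 8*v + 15) = (v - 5)*(v + 4)*(v - 3)
(4) = (g - 3)*(g^2 + 5*g + 6) = (g - 3)*(g + 2)*(g + 3)
(5) = (k - 3)*(k^2) = k*(k - 3)*(k)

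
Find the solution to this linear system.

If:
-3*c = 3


Then:
c = -1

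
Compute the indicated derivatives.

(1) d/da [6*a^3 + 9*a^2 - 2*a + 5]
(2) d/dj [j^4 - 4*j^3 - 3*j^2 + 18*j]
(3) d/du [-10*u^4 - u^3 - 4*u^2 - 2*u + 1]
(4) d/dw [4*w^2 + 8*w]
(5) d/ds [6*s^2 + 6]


(1) = 18*a^2 + 18*a - 2
(2) = 4*j^3 - 12*j^2 - 6*j + 18
(3) = -40*u^3 - 3*u^2 - 8*u - 2
(4) = 8*w + 8
(5) = 12*s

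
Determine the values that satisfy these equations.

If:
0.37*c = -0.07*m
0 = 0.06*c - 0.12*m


Then:
c = 0.00
m = 0.00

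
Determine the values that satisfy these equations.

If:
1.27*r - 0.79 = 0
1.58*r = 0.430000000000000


Then:
No Solution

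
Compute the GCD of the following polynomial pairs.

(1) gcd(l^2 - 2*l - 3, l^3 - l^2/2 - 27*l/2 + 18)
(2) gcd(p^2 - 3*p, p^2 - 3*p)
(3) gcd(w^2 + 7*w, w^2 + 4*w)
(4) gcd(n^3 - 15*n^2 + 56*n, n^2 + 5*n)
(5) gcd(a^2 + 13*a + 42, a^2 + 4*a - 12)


(1) = l - 3
(2) = gcd(p*(p - 3), p*(p - 3)) = p^2 - 3*p
(3) = w
(4) = n
(5) = gcd((a + 6)*(a + 7), (a - 2)*(a + 6)) = a + 6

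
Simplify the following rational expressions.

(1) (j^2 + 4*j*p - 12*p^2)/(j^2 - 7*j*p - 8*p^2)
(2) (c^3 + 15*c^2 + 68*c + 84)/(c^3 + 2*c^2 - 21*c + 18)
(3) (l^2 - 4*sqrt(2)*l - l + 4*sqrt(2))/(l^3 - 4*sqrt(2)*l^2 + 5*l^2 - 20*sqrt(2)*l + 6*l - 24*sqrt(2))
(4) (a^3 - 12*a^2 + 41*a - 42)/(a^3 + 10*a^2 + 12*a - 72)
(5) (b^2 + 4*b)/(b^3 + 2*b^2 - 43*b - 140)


(1) = (-j^2 - 4*j*p + 12*p^2)/(-j^2 + 7*j*p + 8*p^2)
(2) = (c^2 + 9*c + 14)/(c^2 - 4*c + 3)
(3) = (l - 1)/(l^2 + 5*l + 6)
(4) = (a^2 - 10*a + 21)/(a^2 + 12*a + 36)
(5) = b/(b^2 - 2*b - 35)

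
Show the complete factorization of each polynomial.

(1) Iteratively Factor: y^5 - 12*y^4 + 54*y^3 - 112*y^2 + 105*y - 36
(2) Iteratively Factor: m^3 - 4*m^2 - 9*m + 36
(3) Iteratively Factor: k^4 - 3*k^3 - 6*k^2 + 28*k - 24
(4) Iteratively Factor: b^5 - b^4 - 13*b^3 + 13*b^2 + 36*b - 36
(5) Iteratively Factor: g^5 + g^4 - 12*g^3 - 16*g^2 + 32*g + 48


(1) = (y - 3)*(y^4 - 9*y^3 + 27*y^2 - 31*y + 12) = (y - 3)*(y - 1)*(y^3 - 8*y^2 + 19*y - 12) = (y - 3)^2*(y - 1)*(y^2 - 5*y + 4) = (y - 4)*(y - 3)^2*(y - 1)*(y - 1)
(2) = (m + 3)*(m^2 - 7*m + 12) = (m - 4)*(m + 3)*(m - 3)
(3) = (k - 2)*(k^3 - k^2 - 8*k + 12) = (k - 2)^2*(k^2 + k - 6) = (k - 2)^3*(k + 3)
(4) = (b - 3)*(b^4 + 2*b^3 - 7*b^2 - 8*b + 12) = (b - 3)*(b - 2)*(b^3 + 4*b^2 + b - 6) = (b - 3)*(b - 2)*(b + 2)*(b^2 + 2*b - 3) = (b - 3)*(b - 2)*(b - 1)*(b + 2)*(b + 3)
(5) = (g + 2)*(g^4 - g^3 - 10*g^2 + 4*g + 24) = (g + 2)^2*(g^3 - 3*g^2 - 4*g + 12) = (g - 2)*(g + 2)^2*(g^2 - g - 6) = (g - 2)*(g + 2)^3*(g - 3)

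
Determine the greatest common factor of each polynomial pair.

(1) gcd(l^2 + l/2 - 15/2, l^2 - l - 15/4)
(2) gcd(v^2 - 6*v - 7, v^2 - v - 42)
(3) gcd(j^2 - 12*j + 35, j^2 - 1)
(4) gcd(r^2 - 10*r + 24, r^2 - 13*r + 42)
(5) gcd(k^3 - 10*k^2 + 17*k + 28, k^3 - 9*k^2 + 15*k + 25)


(1) = gcd((l - 5/2)*(l + 3), (l - 5/2)*(l + 3/2)) = l - 5/2
(2) = gcd((v - 7)*(v + 1), (v - 7)*(v + 6)) = v - 7
(3) = 1
(4) = r - 6
(5) = k + 1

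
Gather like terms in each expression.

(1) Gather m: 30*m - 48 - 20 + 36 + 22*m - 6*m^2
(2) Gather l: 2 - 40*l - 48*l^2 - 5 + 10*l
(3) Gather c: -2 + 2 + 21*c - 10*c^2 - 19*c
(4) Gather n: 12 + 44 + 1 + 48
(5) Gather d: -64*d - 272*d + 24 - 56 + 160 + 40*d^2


(1) = -6*m^2 + 52*m - 32
(2) = -48*l^2 - 30*l - 3
(3) = -10*c^2 + 2*c
(4) = 105
(5) = 40*d^2 - 336*d + 128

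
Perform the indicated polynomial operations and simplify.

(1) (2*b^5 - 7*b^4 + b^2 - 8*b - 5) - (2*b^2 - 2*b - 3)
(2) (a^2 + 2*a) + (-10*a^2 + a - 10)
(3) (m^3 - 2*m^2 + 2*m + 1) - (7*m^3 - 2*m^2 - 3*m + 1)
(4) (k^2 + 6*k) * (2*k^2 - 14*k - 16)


(1) = 2*b^5 - 7*b^4 - b^2 - 6*b - 2
(2) = -9*a^2 + 3*a - 10
(3) = -6*m^3 + 5*m
(4) = 2*k^4 - 2*k^3 - 100*k^2 - 96*k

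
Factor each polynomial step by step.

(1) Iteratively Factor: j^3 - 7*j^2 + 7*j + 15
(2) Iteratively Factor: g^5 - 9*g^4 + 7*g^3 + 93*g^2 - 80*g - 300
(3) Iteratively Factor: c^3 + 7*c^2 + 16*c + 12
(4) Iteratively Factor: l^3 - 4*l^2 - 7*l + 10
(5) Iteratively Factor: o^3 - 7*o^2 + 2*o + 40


(1) = (j + 1)*(j^2 - 8*j + 15) = (j - 5)*(j + 1)*(j - 3)
(2) = (g - 3)*(g^4 - 6*g^3 - 11*g^2 + 60*g + 100) = (g - 5)*(g - 3)*(g^3 - g^2 - 16*g - 20) = (g - 5)*(g - 3)*(g + 2)*(g^2 - 3*g - 10) = (g - 5)*(g - 3)*(g + 2)^2*(g - 5)
(3) = (c + 2)*(c^2 + 5*c + 6) = (c + 2)*(c + 3)*(c + 2)
(4) = (l + 2)*(l^2 - 6*l + 5) = (l - 1)*(l + 2)*(l - 5)
(5) = (o - 4)*(o^2 - 3*o - 10) = (o - 4)*(o + 2)*(o - 5)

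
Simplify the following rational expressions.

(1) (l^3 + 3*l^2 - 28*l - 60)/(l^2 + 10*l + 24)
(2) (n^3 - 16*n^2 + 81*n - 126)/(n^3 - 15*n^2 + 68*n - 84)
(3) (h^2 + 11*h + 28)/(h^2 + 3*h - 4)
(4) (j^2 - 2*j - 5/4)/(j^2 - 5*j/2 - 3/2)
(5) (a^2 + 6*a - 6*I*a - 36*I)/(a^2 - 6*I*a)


(1) = (l^2 - 3*l - 10)/(l + 4)
(2) = (n - 3)/(n - 2)
(3) = (h + 7)/(h - 1)
(4) = (2*j - 5)/(2*j - 6)
(5) = (a + 6)/a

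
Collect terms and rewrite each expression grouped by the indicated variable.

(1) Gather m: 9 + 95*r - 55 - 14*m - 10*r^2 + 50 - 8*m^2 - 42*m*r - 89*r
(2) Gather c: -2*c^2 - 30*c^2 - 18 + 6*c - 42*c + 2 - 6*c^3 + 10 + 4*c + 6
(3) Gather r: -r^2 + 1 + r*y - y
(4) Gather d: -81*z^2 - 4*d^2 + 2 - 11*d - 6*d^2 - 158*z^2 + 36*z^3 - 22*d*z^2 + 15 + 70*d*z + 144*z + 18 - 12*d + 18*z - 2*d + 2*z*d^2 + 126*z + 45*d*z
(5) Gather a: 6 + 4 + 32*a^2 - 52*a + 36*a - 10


(1) = -8*m^2 + m*(-42*r - 14) - 10*r^2 + 6*r + 4
(2) = -6*c^3 - 32*c^2 - 32*c
(3) = -r^2 + r*y - y + 1
(4) = d^2*(2*z - 10) + d*(-22*z^2 + 115*z - 25) + 36*z^3 - 239*z^2 + 288*z + 35
(5) = 32*a^2 - 16*a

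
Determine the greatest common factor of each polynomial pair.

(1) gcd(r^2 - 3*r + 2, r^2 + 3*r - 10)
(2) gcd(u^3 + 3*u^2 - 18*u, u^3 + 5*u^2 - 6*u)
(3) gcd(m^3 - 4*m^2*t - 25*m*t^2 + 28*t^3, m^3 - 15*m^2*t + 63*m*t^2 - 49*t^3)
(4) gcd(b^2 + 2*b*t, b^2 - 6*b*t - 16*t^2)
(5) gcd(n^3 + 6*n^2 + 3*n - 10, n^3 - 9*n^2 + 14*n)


(1) = r - 2
(2) = gcd(u*(u - 3)*(u + 6), u*(u - 1)*(u + 6)) = u^2 + 6*u
(3) = m^2 - 8*m*t + 7*t^2
(4) = gcd(b*(b + 2*t), (b - 8*t)*(b + 2*t)) = b + 2*t
(5) = 1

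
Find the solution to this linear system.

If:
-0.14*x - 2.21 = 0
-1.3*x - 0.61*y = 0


Then:
x = -15.79
y = 33.64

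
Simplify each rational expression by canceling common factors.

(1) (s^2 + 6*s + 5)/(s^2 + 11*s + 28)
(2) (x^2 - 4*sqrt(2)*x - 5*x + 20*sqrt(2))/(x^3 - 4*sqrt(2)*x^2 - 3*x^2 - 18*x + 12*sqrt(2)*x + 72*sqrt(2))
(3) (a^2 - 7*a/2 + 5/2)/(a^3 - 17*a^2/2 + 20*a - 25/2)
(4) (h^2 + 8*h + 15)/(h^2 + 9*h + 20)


(1) = (s^2 + 6*s + 5)/(s^2 + 11*s + 28)
(2) = (x - 5)/(x^2 - 3*x - 18)
(3) = 1/(a - 5)
(4) = (h + 3)/(h + 4)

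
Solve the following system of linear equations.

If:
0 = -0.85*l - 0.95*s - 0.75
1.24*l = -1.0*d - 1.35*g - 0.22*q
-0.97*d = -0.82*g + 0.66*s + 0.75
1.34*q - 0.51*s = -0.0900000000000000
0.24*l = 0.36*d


Then:
d = -0.10
g = 0.27
l = -0.15
q = -0.32
s = -0.65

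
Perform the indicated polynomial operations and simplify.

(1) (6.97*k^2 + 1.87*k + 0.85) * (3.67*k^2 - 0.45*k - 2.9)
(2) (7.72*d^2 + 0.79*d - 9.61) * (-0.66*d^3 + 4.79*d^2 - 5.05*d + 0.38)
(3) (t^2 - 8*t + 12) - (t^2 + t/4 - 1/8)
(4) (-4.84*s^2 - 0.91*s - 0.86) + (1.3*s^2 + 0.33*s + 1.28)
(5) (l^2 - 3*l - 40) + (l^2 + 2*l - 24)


(1) = 25.5799*k^4 + 3.7264*k^3 - 17.935*k^2 - 5.8055*k - 2.465
(2) = -5.0952*d^5 + 36.4574*d^4 - 28.8593*d^3 - 47.0878*d^2 + 48.8307*d - 3.6518
(3) = 97/8 - 33*t/4
(4) = -3.54*s^2 - 0.58*s + 0.42
(5) = 2*l^2 - l - 64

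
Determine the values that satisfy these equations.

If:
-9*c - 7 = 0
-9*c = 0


Then:
No Solution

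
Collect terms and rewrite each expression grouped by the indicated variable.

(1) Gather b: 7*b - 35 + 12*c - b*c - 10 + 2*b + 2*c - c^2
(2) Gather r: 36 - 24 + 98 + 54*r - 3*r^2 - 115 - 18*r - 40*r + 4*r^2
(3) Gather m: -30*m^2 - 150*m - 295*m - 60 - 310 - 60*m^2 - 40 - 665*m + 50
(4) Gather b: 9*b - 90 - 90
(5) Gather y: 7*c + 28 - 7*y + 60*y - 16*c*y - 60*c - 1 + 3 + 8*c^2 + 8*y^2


(1) = b*(9 - c) - c^2 + 14*c - 45
(2) = r^2 - 4*r - 5
(3) = -90*m^2 - 1110*m - 360
(4) = 9*b - 180
(5) = 8*c^2 - 53*c + 8*y^2 + y*(53 - 16*c) + 30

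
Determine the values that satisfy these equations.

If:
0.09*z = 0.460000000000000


Then:
z = 5.11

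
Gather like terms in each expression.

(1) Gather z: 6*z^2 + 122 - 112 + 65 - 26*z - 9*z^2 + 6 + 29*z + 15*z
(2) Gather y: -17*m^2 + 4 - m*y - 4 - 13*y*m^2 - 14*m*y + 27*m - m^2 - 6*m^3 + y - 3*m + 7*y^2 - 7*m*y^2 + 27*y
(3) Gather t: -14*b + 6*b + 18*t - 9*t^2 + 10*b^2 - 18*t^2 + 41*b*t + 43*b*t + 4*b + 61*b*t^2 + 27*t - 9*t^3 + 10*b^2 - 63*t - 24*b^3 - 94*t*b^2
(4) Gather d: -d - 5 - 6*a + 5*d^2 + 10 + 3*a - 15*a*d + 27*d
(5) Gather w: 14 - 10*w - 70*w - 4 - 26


(1) = -3*z^2 + 18*z + 81
(2) = -6*m^3 - 18*m^2 + 24*m + y^2*(7 - 7*m) + y*(-13*m^2 - 15*m + 28)
(3) = -24*b^3 + 20*b^2 - 4*b - 9*t^3 + t^2*(61*b - 27) + t*(-94*b^2 + 84*b - 18)
(4) = -3*a + 5*d^2 + d*(26 - 15*a) + 5
(5) = -80*w - 16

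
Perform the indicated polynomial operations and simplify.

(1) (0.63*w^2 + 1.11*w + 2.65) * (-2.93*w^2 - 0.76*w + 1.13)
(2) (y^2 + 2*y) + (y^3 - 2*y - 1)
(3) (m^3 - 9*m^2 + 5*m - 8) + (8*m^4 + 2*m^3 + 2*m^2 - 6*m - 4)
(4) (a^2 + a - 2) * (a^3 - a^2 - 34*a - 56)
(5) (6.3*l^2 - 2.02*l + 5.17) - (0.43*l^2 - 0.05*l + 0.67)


(1) = -1.8459*w^4 - 3.7311*w^3 - 7.8962*w^2 - 0.7597*w + 2.9945
(2) = y^3 + y^2 - 1
(3) = 8*m^4 + 3*m^3 - 7*m^2 - m - 12
(4) = a^5 - 37*a^3 - 88*a^2 + 12*a + 112
(5) = 5.87*l^2 - 1.97*l + 4.5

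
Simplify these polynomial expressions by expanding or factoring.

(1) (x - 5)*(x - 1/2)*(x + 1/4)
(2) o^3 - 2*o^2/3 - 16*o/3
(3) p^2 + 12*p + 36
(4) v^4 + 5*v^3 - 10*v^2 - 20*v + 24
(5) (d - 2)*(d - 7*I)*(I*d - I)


(1) = x^3 - 21*x^2/4 + 9*x/8 + 5/8
(2) = o*(o - 8/3)*(o + 2)
(3) = (p + 6)^2
(4) = (v - 2)*(v - 1)*(v + 2)*(v + 6)
(5) = I*d^3 + 7*d^2 - 3*I*d^2 - 21*d + 2*I*d + 14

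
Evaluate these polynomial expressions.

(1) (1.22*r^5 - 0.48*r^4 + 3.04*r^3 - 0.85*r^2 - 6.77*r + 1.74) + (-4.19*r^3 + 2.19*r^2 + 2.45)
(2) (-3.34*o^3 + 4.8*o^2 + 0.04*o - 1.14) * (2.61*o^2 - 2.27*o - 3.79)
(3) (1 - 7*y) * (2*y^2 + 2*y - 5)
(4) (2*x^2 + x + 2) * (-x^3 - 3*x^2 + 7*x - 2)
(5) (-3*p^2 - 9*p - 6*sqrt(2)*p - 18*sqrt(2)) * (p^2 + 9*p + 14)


(1) = 1.22*r^5 - 0.48*r^4 - 1.15*r^3 + 1.34*r^2 - 6.77*r + 4.19
(2) = -8.7174*o^5 + 20.1098*o^4 + 1.867*o^3 - 21.2582*o^2 + 2.4362*o + 4.3206
(3) = -14*y^3 - 12*y^2 + 37*y - 5
(4) = -2*x^5 - 7*x^4 + 9*x^3 - 3*x^2 + 12*x - 4
(5) = -3*p^4 - 36*p^3 - 6*sqrt(2)*p^3 - 123*p^2 - 72*sqrt(2)*p^2 - 246*sqrt(2)*p - 126*p - 252*sqrt(2)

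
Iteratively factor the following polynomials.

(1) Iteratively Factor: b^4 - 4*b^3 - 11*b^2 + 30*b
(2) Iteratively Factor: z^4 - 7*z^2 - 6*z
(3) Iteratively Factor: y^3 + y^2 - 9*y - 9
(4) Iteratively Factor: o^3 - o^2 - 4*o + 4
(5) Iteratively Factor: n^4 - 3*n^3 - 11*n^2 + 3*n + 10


(1) = (b)*(b^3 - 4*b^2 - 11*b + 30) = b*(b + 3)*(b^2 - 7*b + 10) = b*(b - 2)*(b + 3)*(b - 5)
(2) = (z)*(z^3 - 7*z - 6) = z*(z - 3)*(z^2 + 3*z + 2) = z*(z - 3)*(z + 2)*(z + 1)
(3) = (y + 3)*(y^2 - 2*y - 3) = (y - 3)*(y + 3)*(y + 1)
(4) = (o - 1)*(o^2 - 4) = (o - 1)*(o + 2)*(o - 2)
(5) = (n - 1)*(n^3 - 2*n^2 - 13*n - 10) = (n - 1)*(n + 2)*(n^2 - 4*n - 5) = (n - 5)*(n - 1)*(n + 2)*(n + 1)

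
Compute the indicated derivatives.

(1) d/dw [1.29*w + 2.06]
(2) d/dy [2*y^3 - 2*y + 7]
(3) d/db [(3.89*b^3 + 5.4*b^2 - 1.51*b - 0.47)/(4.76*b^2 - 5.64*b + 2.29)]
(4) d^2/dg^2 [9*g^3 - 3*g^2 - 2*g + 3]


(1) = 1.29000000000000
(2) = 6*y^2 - 2
(3) = (18.5164*b^4 - 43.8792*b^3 + 3.4559*b^2 + 29.2064*b - 6.1087)/(22.6576*b^4 - 53.6928*b^3 + 53.6104*b^2 - 25.8312*b + 5.2441)
(4) = 54*g - 6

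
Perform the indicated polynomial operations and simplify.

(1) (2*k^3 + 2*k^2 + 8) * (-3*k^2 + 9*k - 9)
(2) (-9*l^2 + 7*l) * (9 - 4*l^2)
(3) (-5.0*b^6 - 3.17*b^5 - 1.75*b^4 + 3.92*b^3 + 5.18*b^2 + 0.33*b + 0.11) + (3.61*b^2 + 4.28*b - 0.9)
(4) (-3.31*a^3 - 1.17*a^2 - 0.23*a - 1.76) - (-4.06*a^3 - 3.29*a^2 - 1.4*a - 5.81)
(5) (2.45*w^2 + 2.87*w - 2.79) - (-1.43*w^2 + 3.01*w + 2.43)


(1) = -6*k^5 + 12*k^4 - 42*k^2 + 72*k - 72
(2) = 36*l^4 - 28*l^3 - 81*l^2 + 63*l
(3) = -5.0*b^6 - 3.17*b^5 - 1.75*b^4 + 3.92*b^3 + 8.79*b^2 + 4.61*b - 0.79
(4) = 0.75*a^3 + 2.12*a^2 + 1.17*a + 4.05
(5) = 3.88*w^2 - 0.14*w - 5.22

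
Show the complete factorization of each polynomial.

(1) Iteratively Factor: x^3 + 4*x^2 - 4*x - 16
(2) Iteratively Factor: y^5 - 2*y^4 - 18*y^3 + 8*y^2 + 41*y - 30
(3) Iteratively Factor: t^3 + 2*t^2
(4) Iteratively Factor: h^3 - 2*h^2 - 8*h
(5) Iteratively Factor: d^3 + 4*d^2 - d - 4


(1) = (x + 4)*(x^2 - 4) = (x - 2)*(x + 4)*(x + 2)
(2) = (y - 5)*(y^4 + 3*y^3 - 3*y^2 - 7*y + 6) = (y - 5)*(y - 1)*(y^3 + 4*y^2 + y - 6) = (y - 5)*(y - 1)^2*(y^2 + 5*y + 6) = (y - 5)*(y - 1)^2*(y + 3)*(y + 2)
(3) = (t + 2)*(t^2) = t*(t + 2)*(t)
(4) = (h + 2)*(h^2 - 4*h) = (h - 4)*(h + 2)*(h)
(5) = (d + 1)*(d^2 + 3*d - 4) = (d + 1)*(d + 4)*(d - 1)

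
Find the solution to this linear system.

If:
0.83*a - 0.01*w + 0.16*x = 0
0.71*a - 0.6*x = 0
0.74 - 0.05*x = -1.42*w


Then:
a = -0.01
w = -0.52
x = -0.01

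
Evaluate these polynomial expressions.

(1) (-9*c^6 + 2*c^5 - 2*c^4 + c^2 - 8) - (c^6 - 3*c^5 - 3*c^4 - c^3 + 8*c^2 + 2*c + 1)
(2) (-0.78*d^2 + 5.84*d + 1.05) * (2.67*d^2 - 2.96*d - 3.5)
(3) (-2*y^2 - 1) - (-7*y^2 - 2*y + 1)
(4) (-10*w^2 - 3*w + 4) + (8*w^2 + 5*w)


(1) = -10*c^6 + 5*c^5 + c^4 + c^3 - 7*c^2 - 2*c - 9
(2) = -2.0826*d^4 + 17.9016*d^3 - 11.7529*d^2 - 23.548*d - 3.675
(3) = 5*y^2 + 2*y - 2
(4) = -2*w^2 + 2*w + 4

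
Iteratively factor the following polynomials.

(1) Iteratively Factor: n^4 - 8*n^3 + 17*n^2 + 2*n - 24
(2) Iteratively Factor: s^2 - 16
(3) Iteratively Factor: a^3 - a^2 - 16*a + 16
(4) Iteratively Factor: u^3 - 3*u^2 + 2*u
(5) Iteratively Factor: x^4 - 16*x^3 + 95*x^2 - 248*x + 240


(1) = (n + 1)*(n^3 - 9*n^2 + 26*n - 24) = (n - 3)*(n + 1)*(n^2 - 6*n + 8) = (n - 3)*(n - 2)*(n + 1)*(n - 4)
(2) = (s + 4)*(s - 4)
(3) = (a + 4)*(a^2 - 5*a + 4) = (a - 4)*(a + 4)*(a - 1)
(4) = (u)*(u^2 - 3*u + 2) = u*(u - 2)*(u - 1)
(5) = (x - 4)*(x^3 - 12*x^2 + 47*x - 60) = (x - 4)^2*(x^2 - 8*x + 15) = (x - 4)^2*(x - 3)*(x - 5)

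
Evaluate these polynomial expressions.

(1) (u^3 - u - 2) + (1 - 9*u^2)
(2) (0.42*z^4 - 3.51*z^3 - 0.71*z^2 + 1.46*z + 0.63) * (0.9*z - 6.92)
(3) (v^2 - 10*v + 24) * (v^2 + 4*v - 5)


(1) = u^3 - 9*u^2 - u - 1
(2) = 0.378*z^5 - 6.0654*z^4 + 23.6502*z^3 + 6.2272*z^2 - 9.5362*z - 4.3596
(3) = v^4 - 6*v^3 - 21*v^2 + 146*v - 120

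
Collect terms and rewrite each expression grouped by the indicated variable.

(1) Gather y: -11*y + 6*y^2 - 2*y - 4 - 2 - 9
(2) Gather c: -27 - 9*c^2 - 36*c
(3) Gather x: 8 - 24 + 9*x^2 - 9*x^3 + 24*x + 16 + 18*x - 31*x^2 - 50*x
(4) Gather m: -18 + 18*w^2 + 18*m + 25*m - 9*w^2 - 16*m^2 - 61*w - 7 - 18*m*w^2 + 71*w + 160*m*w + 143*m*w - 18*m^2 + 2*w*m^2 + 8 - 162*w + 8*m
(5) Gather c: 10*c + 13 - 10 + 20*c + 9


(1) = 6*y^2 - 13*y - 15
(2) = -9*c^2 - 36*c - 27
(3) = -9*x^3 - 22*x^2 - 8*x
(4) = m^2*(2*w - 34) + m*(-18*w^2 + 303*w + 51) + 9*w^2 - 152*w - 17
(5) = 30*c + 12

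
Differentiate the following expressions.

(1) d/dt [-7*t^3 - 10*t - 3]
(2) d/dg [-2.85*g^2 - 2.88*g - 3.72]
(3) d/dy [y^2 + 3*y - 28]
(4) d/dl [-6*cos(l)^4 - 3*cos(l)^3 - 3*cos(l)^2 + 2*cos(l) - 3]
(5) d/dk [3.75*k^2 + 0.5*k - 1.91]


(1) = -21*t^2 - 10
(2) = -5.7*g - 2.88
(3) = 2*y + 3
(4) = (24*cos(l)^3 + 9*cos(l)^2 + 6*cos(l) - 2)*sin(l)
(5) = 7.5*k + 0.5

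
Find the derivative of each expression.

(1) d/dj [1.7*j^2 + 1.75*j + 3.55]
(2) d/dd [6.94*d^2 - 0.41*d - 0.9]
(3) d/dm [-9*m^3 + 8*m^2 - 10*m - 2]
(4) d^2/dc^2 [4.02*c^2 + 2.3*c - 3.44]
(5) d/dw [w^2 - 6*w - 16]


(1) = 3.4*j + 1.75
(2) = 13.88*d - 0.41
(3) = -27*m^2 + 16*m - 10
(4) = 8.04000000000000
(5) = 2*w - 6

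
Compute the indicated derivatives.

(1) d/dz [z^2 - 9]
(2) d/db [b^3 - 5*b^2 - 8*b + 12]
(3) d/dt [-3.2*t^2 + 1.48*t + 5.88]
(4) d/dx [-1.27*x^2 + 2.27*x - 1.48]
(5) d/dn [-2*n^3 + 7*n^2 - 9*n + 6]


(1) = 2*z
(2) = 3*b^2 - 10*b - 8
(3) = 1.48 - 6.4*t
(4) = 2.27 - 2.54*x
(5) = -6*n^2 + 14*n - 9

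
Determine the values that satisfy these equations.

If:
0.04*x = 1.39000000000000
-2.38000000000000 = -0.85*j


Then:
j = 2.80
x = 34.75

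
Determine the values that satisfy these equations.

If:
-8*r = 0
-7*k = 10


Then:
k = -10/7
r = 0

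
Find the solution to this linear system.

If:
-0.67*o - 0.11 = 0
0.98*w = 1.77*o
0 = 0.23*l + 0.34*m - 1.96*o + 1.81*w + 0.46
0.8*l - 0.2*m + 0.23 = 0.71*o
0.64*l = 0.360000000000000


Then:
No Solution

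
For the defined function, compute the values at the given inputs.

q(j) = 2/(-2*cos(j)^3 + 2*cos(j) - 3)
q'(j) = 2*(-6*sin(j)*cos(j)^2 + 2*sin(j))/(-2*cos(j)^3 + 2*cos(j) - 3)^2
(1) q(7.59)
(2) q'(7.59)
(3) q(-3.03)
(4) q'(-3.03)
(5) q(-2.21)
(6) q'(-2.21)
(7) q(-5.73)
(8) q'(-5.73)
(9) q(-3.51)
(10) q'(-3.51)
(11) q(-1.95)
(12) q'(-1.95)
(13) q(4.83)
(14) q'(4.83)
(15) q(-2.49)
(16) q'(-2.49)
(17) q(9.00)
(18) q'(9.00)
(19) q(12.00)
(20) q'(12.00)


(1) = -0.80
(2) = 0.49
(3) = -0.66
(4) = 0.10
(5) = -0.53
(6) = 0.02
(7) = -0.79
(8) = -0.38
(9) = -0.62
(10) = -0.22
(11) = -0.55
(12) = -0.17
(13) = -0.72
(14) = -0.50
(15) = -0.56
(16) = 0.17
(17) = -0.60
(18) = -0.22
(19) = -0.80
(20) = 0.39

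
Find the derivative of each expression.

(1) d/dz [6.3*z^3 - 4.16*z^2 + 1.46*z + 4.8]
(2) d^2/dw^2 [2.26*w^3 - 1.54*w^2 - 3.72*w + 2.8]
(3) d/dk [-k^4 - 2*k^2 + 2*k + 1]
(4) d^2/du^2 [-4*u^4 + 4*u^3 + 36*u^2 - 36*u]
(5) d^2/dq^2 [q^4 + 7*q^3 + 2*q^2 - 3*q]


(1) = 18.9*z^2 - 8.32*z + 1.46
(2) = 13.56*w - 3.08
(3) = -4*k^3 - 4*k + 2
(4) = -48*u^2 + 24*u + 72
(5) = 12*q^2 + 42*q + 4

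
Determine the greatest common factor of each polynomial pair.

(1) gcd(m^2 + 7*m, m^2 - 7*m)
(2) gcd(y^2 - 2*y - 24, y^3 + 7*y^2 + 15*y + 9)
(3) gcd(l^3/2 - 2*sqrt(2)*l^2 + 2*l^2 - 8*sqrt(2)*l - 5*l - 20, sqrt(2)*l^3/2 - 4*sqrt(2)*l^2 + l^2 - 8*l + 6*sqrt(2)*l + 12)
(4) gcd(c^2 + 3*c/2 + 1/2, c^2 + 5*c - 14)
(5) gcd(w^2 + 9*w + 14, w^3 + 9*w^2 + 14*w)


(1) = m
(2) = gcd((y - 6)*(y + 4), (y + 1)*(y + 3)^2) = 1
(3) = l + sqrt(2)
(4) = gcd((c + 1/2)*(c + 1), (c - 2)*(c + 7)) = 1
(5) = w^2 + 9*w + 14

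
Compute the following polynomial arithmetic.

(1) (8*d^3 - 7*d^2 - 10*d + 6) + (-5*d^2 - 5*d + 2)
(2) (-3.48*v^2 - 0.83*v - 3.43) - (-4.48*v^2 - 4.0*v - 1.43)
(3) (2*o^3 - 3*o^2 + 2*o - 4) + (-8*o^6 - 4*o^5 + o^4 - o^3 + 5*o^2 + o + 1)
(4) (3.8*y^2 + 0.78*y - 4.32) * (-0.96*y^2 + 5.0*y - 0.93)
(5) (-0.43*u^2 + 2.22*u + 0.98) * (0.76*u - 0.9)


(1) = 8*d^3 - 12*d^2 - 15*d + 8
(2) = 1.0*v^2 + 3.17*v - 2.0
(3) = -8*o^6 - 4*o^5 + o^4 + o^3 + 2*o^2 + 3*o - 3
(4) = -3.648*y^4 + 18.2512*y^3 + 4.5132*y^2 - 22.3254*y + 4.0176
(5) = -0.3268*u^3 + 2.0742*u^2 - 1.2532*u - 0.882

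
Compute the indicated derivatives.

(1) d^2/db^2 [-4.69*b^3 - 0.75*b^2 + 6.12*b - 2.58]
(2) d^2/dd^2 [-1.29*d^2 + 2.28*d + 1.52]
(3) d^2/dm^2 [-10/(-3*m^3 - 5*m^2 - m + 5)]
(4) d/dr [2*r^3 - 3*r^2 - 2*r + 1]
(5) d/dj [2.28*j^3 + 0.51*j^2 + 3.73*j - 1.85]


(1) = -28.14*b - 1.5
(2) = -2.58000000000000
(3) = 20*(-(9*m + 5)*(3*m^3 + 5*m^2 + m - 5) + (9*m^2 + 10*m + 1)^2)/(3*m^3 + 5*m^2 + m - 5)^3
(4) = 6*r^2 - 6*r - 2
(5) = 6.84*j^2 + 1.02*j + 3.73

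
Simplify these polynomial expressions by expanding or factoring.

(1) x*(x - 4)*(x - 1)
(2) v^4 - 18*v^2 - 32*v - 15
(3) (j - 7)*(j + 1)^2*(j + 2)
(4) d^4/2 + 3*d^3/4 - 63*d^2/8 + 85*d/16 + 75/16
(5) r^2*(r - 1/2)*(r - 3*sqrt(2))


(1) = x^3 - 5*x^2 + 4*x
(2) = (v - 5)*(v + 1)^2*(v + 3)
(3) = j^4 - 3*j^3 - 23*j^2 - 33*j - 14
(4) = (d/2 + 1/4)*(d - 5/2)*(d - 3/2)*(d + 5)
(5) = r^4 - 3*sqrt(2)*r^3 - r^3/2 + 3*sqrt(2)*r^2/2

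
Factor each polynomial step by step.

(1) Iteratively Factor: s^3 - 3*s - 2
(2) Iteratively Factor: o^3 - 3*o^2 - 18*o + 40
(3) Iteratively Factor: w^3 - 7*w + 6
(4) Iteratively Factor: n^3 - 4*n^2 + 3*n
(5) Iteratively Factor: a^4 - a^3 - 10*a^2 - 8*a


(1) = (s + 1)*(s^2 - s - 2) = (s + 1)^2*(s - 2)
(2) = (o - 2)*(o^2 - o - 20) = (o - 2)*(o + 4)*(o - 5)
(3) = (w + 3)*(w^2 - 3*w + 2) = (w - 2)*(w + 3)*(w - 1)
(4) = (n)*(n^2 - 4*n + 3) = n*(n - 1)*(n - 3)
(5) = (a)*(a^3 - a^2 - 10*a - 8) = a*(a + 2)*(a^2 - 3*a - 4) = a*(a + 1)*(a + 2)*(a - 4)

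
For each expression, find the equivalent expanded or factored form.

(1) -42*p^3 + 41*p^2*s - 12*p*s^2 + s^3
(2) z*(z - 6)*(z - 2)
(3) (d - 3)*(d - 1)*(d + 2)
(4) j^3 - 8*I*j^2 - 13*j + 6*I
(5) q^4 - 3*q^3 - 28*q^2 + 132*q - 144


(1) = (-7*p + s)*(-3*p + s)*(-2*p + s)
(2) = z^3 - 8*z^2 + 12*z
(3) = d^3 - 2*d^2 - 5*d + 6
(4) = (j - 6*I)*(j - I)^2
(5) = (q - 4)*(q - 3)*(q - 2)*(q + 6)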